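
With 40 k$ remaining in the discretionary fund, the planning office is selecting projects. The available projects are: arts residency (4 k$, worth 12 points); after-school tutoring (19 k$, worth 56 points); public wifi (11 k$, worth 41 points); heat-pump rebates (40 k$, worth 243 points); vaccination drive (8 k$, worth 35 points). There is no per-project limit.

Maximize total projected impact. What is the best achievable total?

243

Density check — heat-pump rebates 6.08, vaccination drive 4.38, public wifi 3.73, arts residency 3.00 are the best per k$.
The ratio ordering already packs tightly: heat-pump rebates, 40 k$, 243.
Nothing else within 40 k$ beats 243.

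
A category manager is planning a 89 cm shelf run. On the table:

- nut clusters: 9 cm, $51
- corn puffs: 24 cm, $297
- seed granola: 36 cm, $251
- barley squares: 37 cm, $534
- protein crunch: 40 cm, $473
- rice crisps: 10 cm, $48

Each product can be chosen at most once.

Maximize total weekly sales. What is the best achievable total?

1058

Greedy by ratio would take nut clusters + corn puffs + barley squares + rice crisps: 80 cm used, total 930.
Replace corn puffs and rice crisps with protein crunch: the trade gains 128 net, giving 1058 at 86 cm.
The closest alternative, barley squares + protein crunch + rice crisps, reaches only 1055.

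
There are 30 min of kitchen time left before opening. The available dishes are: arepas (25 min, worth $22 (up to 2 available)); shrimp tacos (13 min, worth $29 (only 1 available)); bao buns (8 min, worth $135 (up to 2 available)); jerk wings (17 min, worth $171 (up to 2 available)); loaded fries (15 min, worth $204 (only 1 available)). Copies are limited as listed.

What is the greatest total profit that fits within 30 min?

339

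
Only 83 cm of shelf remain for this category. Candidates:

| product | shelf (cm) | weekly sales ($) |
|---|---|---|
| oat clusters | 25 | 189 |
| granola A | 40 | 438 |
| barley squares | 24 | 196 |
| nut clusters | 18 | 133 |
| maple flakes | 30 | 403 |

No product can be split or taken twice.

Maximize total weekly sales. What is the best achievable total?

841

The ratio ordering already packs tightly: granola A + maple flakes, 70 cm, 841.
The spare 13 cm is too small for any remaining product, and no exchange beats 841.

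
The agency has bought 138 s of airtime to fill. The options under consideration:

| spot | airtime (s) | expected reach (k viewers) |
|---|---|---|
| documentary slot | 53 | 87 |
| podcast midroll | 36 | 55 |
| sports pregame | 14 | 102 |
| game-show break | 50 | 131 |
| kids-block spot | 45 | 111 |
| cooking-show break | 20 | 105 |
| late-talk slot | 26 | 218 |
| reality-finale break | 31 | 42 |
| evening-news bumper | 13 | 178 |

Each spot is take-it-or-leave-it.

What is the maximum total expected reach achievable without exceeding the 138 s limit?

Taking sports pregame + game-show break + cooking-show break + late-talk slot + evening-news bumper: 123 s used, 734 in expected reach.
Nothing else within 138 s beats 734.

734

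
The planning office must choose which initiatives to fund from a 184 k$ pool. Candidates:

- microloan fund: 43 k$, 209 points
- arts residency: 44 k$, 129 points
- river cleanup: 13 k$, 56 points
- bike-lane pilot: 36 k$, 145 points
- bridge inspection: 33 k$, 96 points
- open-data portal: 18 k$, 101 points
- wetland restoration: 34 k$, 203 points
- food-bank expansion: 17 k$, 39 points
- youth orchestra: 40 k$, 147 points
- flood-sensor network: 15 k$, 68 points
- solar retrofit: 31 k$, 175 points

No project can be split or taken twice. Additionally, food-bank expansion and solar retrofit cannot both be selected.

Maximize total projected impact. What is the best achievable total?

By projected impact per k$: wetland restoration 5.97, solar retrofit 5.65, open-data portal 5.61, microloan fund 4.86 lead.
Taking microloan fund + open-data portal + wetland restoration + youth orchestra + flood-sensor network + solar retrofit: 181 k$ used, 903 in projected impact.

903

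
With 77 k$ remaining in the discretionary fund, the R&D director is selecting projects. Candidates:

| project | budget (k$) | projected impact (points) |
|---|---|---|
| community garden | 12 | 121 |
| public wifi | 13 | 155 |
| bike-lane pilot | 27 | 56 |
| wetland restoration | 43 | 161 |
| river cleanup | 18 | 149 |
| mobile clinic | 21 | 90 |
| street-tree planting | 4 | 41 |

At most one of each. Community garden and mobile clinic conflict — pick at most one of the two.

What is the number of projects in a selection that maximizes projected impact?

5

Optimal total is 522.
One optimal bundle: community garden + public wifi + bike-lane pilot + river cleanup + street-tree planting (74 k$).
Every optimal selection uses 5 projects.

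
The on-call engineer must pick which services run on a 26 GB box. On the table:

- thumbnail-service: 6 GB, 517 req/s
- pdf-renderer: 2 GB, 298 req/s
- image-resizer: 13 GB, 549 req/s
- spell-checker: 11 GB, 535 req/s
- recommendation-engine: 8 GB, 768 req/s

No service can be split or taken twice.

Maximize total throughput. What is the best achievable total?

Taking the top-ratio services first gives thumbnail-service + pdf-renderer + recommendation-engine for 1583 (16 GB).
Replace pdf-renderer with spell-checker: the trade gains 237 net, giving 1820 at 25 GB.
The closest alternative, pdf-renderer + image-resizer + recommendation-engine, reaches only 1615.

1820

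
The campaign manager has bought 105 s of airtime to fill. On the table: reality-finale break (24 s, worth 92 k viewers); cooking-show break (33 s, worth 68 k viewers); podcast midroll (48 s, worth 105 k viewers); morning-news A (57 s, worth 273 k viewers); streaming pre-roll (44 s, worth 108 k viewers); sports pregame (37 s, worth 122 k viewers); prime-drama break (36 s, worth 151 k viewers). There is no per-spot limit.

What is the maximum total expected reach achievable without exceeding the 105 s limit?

457

By expected reach per s: morning-news A 4.79, prime-drama break 4.19, reality-finale break 3.83 lead.
The ratio heuristic lands on morning-news A + prime-drama break (424) but leaves 12 s idle.
The 36 s tied up in prime-drama break is better spent on 2×reality-finale break — total rises to 457 (105 s).
Nothing else within 105 s beats 457.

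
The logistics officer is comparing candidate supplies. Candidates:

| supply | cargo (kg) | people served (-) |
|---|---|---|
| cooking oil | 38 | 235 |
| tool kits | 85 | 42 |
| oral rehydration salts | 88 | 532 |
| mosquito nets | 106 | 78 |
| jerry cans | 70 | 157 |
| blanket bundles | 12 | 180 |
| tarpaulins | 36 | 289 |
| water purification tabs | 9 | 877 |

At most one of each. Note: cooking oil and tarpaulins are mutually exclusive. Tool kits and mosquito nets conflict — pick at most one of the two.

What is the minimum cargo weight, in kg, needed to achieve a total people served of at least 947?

Minimise kg subject to total people served ≥ 947.
blanket bundles + water purification tabs: 1057 people served at 21 kg.
Below 21 kg the best achievable stays under 947.

21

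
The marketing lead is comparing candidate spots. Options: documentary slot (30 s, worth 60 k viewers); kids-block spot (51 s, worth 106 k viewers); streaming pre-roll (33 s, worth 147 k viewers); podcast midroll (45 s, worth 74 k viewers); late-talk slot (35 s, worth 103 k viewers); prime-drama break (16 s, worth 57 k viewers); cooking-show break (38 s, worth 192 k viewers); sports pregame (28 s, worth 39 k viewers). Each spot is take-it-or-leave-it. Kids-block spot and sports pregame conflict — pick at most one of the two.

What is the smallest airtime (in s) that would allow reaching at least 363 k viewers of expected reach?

87

Need the lightest bundle worth ≥ 363.
streaming pre-roll + prime-drama break + cooking-show break: 396 expected reach at 87 s.
No combination under 87 s hits 363.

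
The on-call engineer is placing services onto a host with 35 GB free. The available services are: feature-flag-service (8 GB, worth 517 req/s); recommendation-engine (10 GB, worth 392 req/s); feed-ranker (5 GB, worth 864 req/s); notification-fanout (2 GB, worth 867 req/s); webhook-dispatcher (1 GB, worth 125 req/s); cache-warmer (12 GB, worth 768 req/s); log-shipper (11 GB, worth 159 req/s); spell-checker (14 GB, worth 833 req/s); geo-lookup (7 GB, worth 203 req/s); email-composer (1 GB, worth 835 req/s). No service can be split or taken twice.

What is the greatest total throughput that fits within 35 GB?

4292

Density check — email-composer 835.00, notification-fanout 433.50, feed-ranker 172.80, webhook-dispatcher 125.00 are the best per GB.
The ratio heuristic lands on feature-flag-service + feed-ranker + notification-fanout + webhook-dispatcher + cache-warmer + email-composer (3976) but leaves 6 GB idle.
Dropping feature-flag-service frees 8 GB; slotting in spell-checker (14 GB) lifts the total to 4292 at 35 GB.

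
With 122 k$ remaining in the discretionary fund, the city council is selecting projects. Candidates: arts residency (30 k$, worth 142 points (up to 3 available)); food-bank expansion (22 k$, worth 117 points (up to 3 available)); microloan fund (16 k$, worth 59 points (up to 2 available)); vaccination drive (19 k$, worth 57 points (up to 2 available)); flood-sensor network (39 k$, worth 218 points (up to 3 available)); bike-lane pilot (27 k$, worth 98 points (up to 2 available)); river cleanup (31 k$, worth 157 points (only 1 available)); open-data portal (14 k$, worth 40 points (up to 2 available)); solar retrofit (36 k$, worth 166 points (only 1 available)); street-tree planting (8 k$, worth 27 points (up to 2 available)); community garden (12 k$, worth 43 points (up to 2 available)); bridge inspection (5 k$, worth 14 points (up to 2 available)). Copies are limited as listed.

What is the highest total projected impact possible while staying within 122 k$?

Density check — flood-sensor network 5.59, food-bank expansion 5.32, river cleanup 5.06 are the best per k$.
Taking the top-ratio projects first gives 3×flood-sensor network + bridge inspection for 668 (122 k$).
Dropping flood-sensor network and bridge inspection frees 44 k$; slotting in 2×food-bank expansion (44 k$) lifts the total to 670 at 122 k$.

670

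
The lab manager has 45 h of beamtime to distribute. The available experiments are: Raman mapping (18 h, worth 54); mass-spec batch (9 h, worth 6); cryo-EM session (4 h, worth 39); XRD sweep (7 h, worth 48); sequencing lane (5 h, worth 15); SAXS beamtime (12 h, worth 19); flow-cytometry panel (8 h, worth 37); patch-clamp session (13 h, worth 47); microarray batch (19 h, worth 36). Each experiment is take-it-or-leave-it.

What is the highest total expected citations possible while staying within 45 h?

A density-first pass picks cryo-EM session + XRD sweep + sequencing lane + flow-cytometry panel + patch-clamp session — 186 at 37 h.
The 13 h tied up in patch-clamp session is better spent on Raman mapping — total rises to 193 (42 h).
An exhaustive check of the 512 subsets confirms 193.

193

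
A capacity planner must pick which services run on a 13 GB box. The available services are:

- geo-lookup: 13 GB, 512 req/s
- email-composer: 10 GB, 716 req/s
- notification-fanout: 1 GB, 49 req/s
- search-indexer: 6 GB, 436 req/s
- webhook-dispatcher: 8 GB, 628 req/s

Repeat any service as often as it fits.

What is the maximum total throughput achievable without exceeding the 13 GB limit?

921

Taking the top-ratio services first gives 5×notification-fanout + webhook-dispatcher for 873 (13 GB).
The 12 GB tied up in 4×notification-fanout and webhook-dispatcher is better spent on 2×search-indexer — total rises to 921 (13 GB).
Every other selection either busts 13 GB or fails to beat 921.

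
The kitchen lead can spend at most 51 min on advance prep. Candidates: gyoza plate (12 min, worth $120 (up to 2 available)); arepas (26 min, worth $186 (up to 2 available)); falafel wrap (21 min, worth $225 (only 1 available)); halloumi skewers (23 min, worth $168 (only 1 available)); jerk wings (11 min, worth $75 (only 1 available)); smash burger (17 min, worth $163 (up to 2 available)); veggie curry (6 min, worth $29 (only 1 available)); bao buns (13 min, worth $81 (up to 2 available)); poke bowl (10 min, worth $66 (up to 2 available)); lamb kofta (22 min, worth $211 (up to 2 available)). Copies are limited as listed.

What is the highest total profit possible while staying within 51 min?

A density-first pass picks 2×gyoza plate + falafel wrap + veggie curry — 494 at 51 min.
Replace gyoza plate and veggie curry with smash burger: the trade gains 14 net, giving 508 at 50 min.
That's the maximum — no swap from here does better than 508.

508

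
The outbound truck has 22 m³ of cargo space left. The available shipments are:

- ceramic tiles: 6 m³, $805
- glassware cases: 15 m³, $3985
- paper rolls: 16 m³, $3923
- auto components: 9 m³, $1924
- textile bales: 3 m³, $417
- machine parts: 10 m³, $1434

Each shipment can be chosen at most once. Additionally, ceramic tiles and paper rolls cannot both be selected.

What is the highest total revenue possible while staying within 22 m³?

Greedy by ratio would take glassware cases + textile bales: 18 m³ used, total 4402.
The 3 m³ tied up in textile bales is better spent on ceramic tiles — total rises to 4790 (21 m³).
The closest alternative, glassware cases + textile bales, reaches only 4402.

4790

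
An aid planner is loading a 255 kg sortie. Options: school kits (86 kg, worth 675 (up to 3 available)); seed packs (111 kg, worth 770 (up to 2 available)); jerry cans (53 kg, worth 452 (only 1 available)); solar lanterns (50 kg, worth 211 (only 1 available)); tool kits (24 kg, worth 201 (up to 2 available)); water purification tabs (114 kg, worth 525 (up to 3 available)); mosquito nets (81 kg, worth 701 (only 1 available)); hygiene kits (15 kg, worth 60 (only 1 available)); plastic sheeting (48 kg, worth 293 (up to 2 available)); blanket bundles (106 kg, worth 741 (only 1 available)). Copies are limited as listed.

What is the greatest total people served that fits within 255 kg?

2051

A density-first pass picks jerry cans + 2×tool kits + mosquito nets + hygiene kits + plastic sheeting — 1908 at 245 kg.
But 2×school kits + mosquito nets fits in 253 kg and reaches 2051.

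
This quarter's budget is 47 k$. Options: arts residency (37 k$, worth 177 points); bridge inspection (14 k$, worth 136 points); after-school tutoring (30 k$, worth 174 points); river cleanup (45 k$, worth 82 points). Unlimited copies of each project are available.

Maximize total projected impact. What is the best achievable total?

408

By projected impact per k$: bridge inspection 9.71, after-school tutoring 5.80, arts residency 4.78, river cleanup 1.82 lead.
Best packing: 3×bridge inspection — 42 k$, 408 total.
That's the maximum — no swap from here does better than 408.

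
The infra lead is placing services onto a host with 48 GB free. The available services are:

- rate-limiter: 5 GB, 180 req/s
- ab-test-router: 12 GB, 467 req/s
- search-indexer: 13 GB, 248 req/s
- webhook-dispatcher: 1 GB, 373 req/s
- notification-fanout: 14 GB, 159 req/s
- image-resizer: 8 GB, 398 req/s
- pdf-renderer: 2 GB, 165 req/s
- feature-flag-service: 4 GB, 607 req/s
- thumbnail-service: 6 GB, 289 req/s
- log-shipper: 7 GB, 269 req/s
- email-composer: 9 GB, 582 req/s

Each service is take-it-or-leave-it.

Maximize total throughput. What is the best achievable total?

3061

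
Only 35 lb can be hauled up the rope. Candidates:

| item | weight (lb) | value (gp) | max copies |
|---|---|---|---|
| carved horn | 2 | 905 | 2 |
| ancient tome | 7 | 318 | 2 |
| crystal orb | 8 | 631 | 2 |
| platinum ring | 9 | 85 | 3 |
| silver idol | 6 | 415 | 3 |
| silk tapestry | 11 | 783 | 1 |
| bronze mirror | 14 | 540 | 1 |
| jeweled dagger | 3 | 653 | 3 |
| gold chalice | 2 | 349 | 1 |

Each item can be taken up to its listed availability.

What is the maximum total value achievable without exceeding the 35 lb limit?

Greedy by ratio would take 2×carved horn + 2×crystal orb + 3×jeweled dagger + gold chalice: 31 lb used, total 5380.
Dropping crystal orb frees 8 lb; slotting in 2×silver idol (12 lb) lifts the total to 5579 at 35 lb.
Every other selection either busts 35 lb or exceeds an availability limit or fails to beat 5579.

5579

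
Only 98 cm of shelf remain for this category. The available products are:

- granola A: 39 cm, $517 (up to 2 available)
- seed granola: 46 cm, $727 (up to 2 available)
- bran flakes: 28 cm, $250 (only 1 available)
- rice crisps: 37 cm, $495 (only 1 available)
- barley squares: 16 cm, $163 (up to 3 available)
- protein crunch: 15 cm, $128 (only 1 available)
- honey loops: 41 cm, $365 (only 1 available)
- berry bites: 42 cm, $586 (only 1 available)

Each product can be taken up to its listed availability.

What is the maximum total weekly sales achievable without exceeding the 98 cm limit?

1454

2×seed granola uses 92 of the 98 cm and totals 1454.
No other feasible combination exceeds 1454.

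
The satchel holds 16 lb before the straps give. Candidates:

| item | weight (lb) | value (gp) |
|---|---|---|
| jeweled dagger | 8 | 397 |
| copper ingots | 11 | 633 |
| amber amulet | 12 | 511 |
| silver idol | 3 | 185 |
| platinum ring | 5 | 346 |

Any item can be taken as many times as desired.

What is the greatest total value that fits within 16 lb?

1062

Density check — platinum ring 69.20, silver idol 61.67, copper ingots 57.55 are the best per lb.
The ratio heuristic lands on 3×platinum ring (1038) but leaves 1 lb idle.
Dropping platinum ring frees 5 lb; slotting in 2×silver idol (6 lb) lifts the total to 1062 at 16 lb.
That's the maximum — no swap from here does better than 1062.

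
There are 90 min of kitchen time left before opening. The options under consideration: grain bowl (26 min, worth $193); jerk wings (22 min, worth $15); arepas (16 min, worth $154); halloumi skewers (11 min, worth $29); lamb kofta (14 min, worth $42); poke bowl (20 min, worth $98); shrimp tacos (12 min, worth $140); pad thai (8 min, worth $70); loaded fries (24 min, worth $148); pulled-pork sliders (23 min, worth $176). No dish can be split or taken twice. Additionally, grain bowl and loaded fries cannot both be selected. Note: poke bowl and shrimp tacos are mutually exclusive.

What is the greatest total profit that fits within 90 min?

733

Taking grain bowl + arepas + shrimp tacos + pad thai + pulled-pork sliders: 85 min used, 733 in profit.
An exhaustive check of the 1024 subsets confirms 733.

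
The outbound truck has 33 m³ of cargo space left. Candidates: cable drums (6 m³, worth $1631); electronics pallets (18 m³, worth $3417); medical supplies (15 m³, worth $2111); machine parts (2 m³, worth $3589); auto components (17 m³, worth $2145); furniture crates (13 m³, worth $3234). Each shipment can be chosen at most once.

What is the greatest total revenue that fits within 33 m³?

10240

Filling by ratio: cable drums + machine parts + furniture crates for 8454, with 12 m³ left unused.
The 6 m³ tied up in cable drums is better spent on electronics pallets — total rises to 10240 (33 m³).
Every other selection either busts 33 m³ or fails to beat 10240.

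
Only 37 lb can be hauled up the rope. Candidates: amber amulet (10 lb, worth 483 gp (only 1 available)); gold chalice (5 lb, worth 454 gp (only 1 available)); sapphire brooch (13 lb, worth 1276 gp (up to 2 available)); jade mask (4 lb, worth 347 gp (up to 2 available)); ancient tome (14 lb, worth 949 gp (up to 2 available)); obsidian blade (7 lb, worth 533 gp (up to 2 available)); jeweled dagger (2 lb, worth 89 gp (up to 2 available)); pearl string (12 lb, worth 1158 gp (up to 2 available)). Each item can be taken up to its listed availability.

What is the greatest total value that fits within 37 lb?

3592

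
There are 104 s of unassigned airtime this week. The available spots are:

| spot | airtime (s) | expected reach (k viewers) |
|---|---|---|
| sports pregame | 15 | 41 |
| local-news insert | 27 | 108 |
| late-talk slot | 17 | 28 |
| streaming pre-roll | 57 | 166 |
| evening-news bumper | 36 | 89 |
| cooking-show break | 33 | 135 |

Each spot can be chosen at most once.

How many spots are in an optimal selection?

Best achievable expected reach is 332.
local-news insert + evening-news bumper + cooking-show break hits 332 at 96 s.
All optima have 3 spots.

3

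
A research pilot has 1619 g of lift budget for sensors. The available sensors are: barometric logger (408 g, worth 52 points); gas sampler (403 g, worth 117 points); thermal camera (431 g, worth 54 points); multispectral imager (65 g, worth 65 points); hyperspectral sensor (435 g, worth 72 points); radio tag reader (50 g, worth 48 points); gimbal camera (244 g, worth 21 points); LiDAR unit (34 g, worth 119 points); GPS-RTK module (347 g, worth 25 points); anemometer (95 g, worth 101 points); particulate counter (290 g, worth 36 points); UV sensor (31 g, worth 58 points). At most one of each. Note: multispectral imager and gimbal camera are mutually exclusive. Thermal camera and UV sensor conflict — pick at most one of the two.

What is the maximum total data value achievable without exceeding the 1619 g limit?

Barometric logger + gas sampler + multispectral imager + hyperspectral sensor + radio tag reader + LiDAR unit + anemometer + UV sensor uses 1521 of the 1619 g and totals 632.
Next best is gas sampler + multispectral imager + hyperspectral sensor + radio tag reader + LiDAR unit + anemometer + particulate counter + UV sensor at 616 (1403 g) — short by 16.

632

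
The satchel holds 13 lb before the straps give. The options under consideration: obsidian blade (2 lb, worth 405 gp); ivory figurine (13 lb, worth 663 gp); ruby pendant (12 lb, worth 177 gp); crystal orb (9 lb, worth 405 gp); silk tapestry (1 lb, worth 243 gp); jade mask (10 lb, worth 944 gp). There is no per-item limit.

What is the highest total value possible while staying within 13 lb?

Density check — silk tapestry 243.00, obsidian blade 202.50, jade mask 94.40 are the best per lb.
13×silk tapestry uses 13 of the 13 lb and totals 3159.
Every other selection either busts 13 lb or fails to beat 3159.

3159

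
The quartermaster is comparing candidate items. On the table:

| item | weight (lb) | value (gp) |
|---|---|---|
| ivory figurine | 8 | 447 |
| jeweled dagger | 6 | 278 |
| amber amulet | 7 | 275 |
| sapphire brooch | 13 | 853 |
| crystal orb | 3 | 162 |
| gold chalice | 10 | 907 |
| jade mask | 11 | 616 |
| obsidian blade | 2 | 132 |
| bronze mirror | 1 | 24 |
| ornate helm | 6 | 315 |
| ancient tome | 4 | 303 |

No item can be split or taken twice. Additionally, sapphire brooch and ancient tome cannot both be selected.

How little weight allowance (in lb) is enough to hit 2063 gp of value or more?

29

Need the lightest bundle worth ≥ 2063.
Taking sapphire brooch + crystal orb + gold chalice + obsidian blade + bronze mirror gives 2078 (≥ 2063) for 29 lb.
No combination under 29 lb hits 2063.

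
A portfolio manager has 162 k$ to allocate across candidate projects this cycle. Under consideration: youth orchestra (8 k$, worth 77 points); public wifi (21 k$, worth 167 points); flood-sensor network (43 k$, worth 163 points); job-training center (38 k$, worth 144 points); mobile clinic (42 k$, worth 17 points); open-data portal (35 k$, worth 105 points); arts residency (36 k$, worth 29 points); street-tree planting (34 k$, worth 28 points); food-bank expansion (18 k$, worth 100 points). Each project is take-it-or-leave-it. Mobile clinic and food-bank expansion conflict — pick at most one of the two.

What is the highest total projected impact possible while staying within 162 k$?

679

Density check — youth orchestra 9.62, public wifi 7.95, food-bank expansion 5.56 are the best per k$.
Taking public wifi + flood-sensor network + job-training center + open-data portal + food-bank expansion: 155 k$ used, 679 in projected impact.
No other feasible combination exceeds 679.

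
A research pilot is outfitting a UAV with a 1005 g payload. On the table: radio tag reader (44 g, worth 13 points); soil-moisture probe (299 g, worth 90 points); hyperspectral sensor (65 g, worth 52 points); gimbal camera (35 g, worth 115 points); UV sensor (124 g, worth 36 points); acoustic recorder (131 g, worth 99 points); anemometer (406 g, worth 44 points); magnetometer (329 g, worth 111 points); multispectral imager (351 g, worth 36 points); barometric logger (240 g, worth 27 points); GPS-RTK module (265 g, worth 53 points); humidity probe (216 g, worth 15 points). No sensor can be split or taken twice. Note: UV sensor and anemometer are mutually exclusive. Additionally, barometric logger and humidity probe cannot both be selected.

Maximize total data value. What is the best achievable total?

503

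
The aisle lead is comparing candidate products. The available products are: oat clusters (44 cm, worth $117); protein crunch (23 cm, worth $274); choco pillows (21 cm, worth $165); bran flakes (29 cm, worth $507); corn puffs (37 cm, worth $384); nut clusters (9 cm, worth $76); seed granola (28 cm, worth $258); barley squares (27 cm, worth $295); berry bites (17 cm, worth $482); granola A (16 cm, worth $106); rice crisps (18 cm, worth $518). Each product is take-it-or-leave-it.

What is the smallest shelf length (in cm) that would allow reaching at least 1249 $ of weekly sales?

58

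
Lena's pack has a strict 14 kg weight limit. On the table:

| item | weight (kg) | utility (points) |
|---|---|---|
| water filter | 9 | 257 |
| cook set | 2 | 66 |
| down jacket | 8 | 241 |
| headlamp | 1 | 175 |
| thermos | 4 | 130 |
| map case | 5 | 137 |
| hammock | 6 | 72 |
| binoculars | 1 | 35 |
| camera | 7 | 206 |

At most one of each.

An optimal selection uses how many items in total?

Optimal total is 581.
down jacket + headlamp + thermos + binoculars hits 581 at 14 kg.
All optima have 4 items.

4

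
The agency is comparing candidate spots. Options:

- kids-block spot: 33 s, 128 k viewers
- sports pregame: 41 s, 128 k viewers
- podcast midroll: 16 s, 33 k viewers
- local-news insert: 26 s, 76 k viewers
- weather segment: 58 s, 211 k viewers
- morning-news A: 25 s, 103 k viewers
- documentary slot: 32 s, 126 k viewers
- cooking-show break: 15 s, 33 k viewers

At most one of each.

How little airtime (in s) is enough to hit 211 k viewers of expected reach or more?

57

Need the lightest bundle worth ≥ 211.
Taking morning-news A + documentary slot gives 229 (≥ 211) for 57 s.
Any bundle with less than 57 s falls short of 211.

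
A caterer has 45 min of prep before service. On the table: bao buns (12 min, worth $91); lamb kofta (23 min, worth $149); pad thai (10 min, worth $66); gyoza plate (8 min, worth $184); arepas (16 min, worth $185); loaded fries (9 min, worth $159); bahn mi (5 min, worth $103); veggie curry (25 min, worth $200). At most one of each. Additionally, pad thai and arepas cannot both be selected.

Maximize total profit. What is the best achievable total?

631

Taking gyoza plate + arepas + loaded fries + bahn mi: 38 min used, 631 in profit.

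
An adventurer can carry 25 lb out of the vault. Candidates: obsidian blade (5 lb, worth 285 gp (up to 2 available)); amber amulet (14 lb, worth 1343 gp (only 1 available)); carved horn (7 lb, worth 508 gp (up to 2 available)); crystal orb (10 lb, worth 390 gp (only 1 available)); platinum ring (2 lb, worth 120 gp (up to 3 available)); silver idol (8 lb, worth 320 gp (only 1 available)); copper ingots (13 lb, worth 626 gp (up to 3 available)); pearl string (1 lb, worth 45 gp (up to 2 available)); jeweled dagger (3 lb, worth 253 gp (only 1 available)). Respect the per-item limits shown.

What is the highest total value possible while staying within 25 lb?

2149

By value per lb: amber amulet 95.93, jeweled dagger 84.33, carved horn 72.57 lead.
Taking amber amulet + carved horn + pearl string + jeweled dagger: 25 lb used, 2149 in value.
Every other selection either busts 25 lb or exceeds an availability limit or fails to beat 2149.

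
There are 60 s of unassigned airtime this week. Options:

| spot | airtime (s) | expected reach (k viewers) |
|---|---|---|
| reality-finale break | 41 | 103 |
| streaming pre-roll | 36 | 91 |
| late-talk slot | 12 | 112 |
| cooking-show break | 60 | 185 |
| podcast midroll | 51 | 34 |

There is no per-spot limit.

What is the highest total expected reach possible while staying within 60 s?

560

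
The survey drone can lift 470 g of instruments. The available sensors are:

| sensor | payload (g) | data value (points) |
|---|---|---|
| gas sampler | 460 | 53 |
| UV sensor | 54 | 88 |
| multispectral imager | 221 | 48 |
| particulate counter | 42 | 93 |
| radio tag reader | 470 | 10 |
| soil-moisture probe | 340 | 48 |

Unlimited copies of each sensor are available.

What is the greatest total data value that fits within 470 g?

1023

By data value per g: particulate counter 2.21, UV sensor 1.63, multispectral imager 0.22 lead.
Best packing: 11×particulate counter — 462 g, 1023 total.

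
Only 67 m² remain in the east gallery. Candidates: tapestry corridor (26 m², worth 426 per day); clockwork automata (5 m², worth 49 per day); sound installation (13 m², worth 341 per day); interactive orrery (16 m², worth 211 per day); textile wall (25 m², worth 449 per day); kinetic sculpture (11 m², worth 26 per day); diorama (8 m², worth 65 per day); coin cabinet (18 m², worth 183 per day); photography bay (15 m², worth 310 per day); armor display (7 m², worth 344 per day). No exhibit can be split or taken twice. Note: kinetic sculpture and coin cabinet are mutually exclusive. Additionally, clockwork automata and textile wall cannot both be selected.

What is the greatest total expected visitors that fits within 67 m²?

Tapestry corridor + clockwork automata + sound installation + photography bay + armor display uses 66 of the 67 m² and totals 1470.
An exhaustive check of the 1024 subsets confirms 1470.

1470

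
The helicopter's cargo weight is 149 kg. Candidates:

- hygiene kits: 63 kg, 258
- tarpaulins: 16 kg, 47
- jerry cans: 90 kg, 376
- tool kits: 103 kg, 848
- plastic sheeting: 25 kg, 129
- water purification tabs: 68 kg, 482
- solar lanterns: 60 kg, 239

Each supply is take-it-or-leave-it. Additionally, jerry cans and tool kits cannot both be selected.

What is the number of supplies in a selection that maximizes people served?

3

Optimal total is 1024.
tarpaulins + tool kits + plastic sheeting hits 1024 at 144 kg.
Every optimal selection uses 3 supplies.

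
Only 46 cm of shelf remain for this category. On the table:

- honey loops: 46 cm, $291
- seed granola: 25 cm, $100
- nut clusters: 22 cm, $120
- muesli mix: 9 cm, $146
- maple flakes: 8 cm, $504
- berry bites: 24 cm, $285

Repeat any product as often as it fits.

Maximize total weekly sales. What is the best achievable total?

2520

The ratio ordering already packs tightly: 5×maple flakes, 40 cm, 2520.
Every other selection either busts 46 cm or fails to beat 2520.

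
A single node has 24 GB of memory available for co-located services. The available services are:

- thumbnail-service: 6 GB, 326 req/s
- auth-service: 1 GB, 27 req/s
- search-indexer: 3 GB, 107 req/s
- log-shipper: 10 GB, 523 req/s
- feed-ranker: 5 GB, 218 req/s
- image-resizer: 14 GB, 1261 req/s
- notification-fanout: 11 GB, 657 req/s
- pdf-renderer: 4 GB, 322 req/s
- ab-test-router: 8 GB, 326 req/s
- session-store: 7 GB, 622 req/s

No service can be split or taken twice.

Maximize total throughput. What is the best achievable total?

1990

Ranking by ratio (throughput/GB): image-resizer 90.07, session-store 88.86, pdf-renderer 80.50.
Taking search-indexer + image-resizer + session-store: 24 GB used, 1990 in throughput.
That's the maximum — no swap from here does better than 1990.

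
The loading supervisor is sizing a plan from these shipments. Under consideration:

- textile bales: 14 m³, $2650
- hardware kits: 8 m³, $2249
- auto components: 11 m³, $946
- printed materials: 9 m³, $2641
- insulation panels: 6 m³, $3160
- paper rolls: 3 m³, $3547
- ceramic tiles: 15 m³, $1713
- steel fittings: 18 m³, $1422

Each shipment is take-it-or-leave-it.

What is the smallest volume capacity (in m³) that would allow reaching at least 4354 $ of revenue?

Look for the lowest-volume combination reaching 4354.
insulation panels + paper rolls reaches 6707 using 9 m³.
Below 9 m³ the best achievable stays under 4354.

9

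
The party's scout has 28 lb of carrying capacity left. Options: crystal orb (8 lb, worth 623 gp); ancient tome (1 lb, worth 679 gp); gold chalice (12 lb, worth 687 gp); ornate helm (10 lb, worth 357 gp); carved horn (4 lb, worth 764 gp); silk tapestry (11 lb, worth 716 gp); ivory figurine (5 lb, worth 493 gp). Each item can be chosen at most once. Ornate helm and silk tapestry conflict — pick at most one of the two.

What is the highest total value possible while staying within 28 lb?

2916

Crystal orb + ancient tome + ornate helm + carved horn + ivory figurine uses 28 of the 28 lb and totals 2916.
The closest alternative, ancient tome + gold chalice + carved horn + silk tapestry, reaches only 2846.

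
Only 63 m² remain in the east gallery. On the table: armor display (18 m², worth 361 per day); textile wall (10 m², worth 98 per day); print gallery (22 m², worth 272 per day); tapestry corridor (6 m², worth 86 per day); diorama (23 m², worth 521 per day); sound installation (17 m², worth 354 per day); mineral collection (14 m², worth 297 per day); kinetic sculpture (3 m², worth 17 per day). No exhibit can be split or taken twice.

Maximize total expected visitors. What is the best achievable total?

1275

Taking tapestry corridor + diorama + sound installation + mineral collection + kinetic sculpture: 63 m² used, 1275 in expected visitors.
Runner-up armor display + tapestry corridor + diorama + mineral collection tops out at 1265.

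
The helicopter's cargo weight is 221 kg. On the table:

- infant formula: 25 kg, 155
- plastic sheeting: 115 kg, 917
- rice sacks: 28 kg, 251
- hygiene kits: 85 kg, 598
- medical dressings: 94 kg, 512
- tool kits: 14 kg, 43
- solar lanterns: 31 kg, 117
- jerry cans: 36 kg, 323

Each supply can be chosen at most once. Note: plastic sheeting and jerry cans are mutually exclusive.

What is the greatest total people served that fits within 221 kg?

Plastic sheeting + hygiene kits + tool kits uses 214 of the 221 kg and totals 1558.
The closest alternative, plastic sheeting + hygiene kits, reaches only 1515.

1558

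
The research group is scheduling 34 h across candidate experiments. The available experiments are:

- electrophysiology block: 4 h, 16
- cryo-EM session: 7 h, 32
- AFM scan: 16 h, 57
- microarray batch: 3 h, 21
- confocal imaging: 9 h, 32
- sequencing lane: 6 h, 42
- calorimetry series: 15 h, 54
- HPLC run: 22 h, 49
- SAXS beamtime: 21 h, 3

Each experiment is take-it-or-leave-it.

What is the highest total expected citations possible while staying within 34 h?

Taking the top-ratio experiments first gives electrophysiology block + cryo-EM session + microarray batch + confocal imaging + sequencing lane for 143 (29 h).
Dropping electrophysiology block and confocal imaging frees 13 h; slotting in AFM scan (16 h) lifts the total to 152 at 32 h.

152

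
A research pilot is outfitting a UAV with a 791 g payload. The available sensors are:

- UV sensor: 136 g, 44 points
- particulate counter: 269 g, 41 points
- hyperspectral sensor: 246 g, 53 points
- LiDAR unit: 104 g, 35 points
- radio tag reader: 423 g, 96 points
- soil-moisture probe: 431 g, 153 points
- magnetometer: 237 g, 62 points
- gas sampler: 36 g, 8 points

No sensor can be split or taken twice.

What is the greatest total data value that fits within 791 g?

Filling by ratio: UV sensor + LiDAR unit + soil-moisture probe + gas sampler for 240, with 84 g left unused.
Dropping UV sensor and gas sampler frees 172 g; slotting in magnetometer (237 g) lifts the total to 250 at 772 g.
The closest alternative, hyperspectral sensor + LiDAR unit + soil-moisture probe, reaches only 241.

250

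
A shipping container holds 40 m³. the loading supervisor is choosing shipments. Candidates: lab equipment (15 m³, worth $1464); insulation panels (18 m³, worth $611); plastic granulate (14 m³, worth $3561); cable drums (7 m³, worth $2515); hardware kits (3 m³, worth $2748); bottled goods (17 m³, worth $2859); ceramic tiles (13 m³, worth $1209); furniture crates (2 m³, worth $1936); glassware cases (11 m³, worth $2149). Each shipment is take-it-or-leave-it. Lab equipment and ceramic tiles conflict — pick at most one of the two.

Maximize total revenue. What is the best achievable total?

By revenue per m³: furniture crates 968.00, hardware kits 916.00, cable drums 359.29 lead.
The ratio ordering already packs tightly: plastic granulate + cable drums + hardware kits + furniture crates + glassware cases, 37 m³, 12909.
Next best is cable drums + hardware kits + bottled goods + furniture crates + glassware cases at 12207 (40 m³) — short by 702.

12909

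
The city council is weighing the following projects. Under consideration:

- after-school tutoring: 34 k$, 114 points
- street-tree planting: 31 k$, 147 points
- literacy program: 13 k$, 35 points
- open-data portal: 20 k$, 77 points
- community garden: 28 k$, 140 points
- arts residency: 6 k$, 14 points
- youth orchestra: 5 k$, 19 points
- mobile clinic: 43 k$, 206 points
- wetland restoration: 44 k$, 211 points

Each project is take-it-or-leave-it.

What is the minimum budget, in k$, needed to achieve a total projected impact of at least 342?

71

Minimise k$ subject to total projected impact ≥ 342.
community garden + mobile clinic: 346 projected impact at 71 k$.
Any bundle with less than 71 k$ falls short of 342.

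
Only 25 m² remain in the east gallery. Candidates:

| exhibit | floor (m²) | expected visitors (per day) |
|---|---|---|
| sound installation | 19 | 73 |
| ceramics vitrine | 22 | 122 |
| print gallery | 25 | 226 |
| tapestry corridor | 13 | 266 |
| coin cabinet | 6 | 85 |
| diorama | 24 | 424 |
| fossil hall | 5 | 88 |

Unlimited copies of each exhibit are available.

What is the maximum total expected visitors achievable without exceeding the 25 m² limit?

442

Taking tapestry corridor + 2×fossil hall: 23 m² used, 442 in expected visitors.
No other feasible combination exceeds 442.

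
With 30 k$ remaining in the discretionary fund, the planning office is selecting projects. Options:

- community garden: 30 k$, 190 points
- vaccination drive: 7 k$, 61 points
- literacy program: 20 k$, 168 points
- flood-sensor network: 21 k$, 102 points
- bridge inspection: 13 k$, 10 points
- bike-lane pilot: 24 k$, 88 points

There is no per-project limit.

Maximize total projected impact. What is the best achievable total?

Best packing: 4×vaccination drive — 28 k$, 244 total.
Nothing else within 30 k$ beats 244.

244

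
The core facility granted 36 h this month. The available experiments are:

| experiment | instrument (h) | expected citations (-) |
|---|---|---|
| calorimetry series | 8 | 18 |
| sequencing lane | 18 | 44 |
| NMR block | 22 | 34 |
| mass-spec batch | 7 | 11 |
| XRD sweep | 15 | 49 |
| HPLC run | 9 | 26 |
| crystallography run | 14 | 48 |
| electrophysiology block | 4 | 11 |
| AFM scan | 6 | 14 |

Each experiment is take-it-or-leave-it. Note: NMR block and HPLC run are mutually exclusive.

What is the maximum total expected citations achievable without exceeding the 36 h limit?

A density-first pass picks XRD sweep + crystallography run + electrophysiology block — 108 at 33 h.
Dropping electrophysiology block frees 4 h; slotting in AFM scan (6 h) lifts the total to 111 at 35 h.

111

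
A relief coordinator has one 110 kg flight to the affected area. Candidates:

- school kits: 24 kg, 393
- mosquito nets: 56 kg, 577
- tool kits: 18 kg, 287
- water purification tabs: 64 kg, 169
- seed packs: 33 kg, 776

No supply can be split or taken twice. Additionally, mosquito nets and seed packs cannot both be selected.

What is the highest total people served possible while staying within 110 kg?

Density check — seed packs 23.52, school kits 16.38, tool kits 15.94, mosquito nets 10.30 are the best per kg.
Taking school kits + tool kits + seed packs: 75 kg used, 1456 in people served.

1456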